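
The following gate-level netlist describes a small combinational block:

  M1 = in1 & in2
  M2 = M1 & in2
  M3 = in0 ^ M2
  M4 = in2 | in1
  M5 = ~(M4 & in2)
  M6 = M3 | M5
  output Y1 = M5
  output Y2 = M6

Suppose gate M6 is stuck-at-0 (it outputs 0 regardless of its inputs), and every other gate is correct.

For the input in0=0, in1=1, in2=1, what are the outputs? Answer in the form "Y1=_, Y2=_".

Propagate with M6 forced: M1=1, M2=1, M3=1, M4=1, M5=0, M6=0 [stuck-at-0].
So the outputs are Y1=0, Y2=0. (Without the fault they would be Y1=0, Y2=1.)

Y1=0, Y2=0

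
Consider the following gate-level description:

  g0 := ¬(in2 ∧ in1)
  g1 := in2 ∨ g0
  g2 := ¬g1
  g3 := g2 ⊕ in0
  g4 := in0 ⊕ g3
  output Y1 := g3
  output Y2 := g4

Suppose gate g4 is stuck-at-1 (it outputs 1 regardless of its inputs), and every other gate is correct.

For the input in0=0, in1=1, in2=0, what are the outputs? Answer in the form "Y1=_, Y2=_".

Propagate with g4 forced: g0=1, g1=1, g2=0, g3=0, g4=1 [stuck-at-1].
So the outputs are Y1=0, Y2=1. (Without the fault they would be Y1=0, Y2=0.)

Y1=0, Y2=1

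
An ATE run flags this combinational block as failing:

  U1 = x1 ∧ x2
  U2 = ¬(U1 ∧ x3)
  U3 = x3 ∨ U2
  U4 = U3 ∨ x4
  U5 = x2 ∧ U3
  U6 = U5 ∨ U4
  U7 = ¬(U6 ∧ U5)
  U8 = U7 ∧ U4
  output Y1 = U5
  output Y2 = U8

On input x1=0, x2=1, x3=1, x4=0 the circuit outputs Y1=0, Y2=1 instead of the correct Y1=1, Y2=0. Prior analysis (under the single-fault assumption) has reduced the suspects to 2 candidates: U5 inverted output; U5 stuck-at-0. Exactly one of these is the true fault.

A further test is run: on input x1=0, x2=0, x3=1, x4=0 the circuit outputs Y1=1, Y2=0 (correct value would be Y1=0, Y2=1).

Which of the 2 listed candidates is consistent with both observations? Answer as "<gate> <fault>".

Evaluate each candidate on input x1=0, x2=0, x3=1, x4=0:
  U5 inverted output: U1=0, U2=1, U3=1, U4=1, U5=1 [inverted output], U6=1, U7=0, U8=0 → Y1=1, Y2=0 — matches
  U5 stuck-at-0: U1=0, U2=1, U3=1, U4=1, U5=0 [stuck-at-0], U6=1, U7=1, U8=1 → Y1=0, Y2=1 — eliminated
Only U5 inverted output reproduces the observed Y1=1, Y2=0.

U5 inverted output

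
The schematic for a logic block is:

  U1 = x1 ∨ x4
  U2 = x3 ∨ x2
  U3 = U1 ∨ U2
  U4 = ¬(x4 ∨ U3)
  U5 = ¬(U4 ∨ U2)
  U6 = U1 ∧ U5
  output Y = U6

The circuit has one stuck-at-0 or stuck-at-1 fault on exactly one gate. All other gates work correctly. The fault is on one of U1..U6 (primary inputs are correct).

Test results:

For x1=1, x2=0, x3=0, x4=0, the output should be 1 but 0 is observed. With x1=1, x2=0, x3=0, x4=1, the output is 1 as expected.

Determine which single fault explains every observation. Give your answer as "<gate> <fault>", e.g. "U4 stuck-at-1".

Fault-free values for test 1 (x1=1, x2=0, x3=0, x4=0): U1=1, U2=0, U3=1, U4=0, U5=1, U6=1, giving Y=1. Observed 0.
Test 1: faults giving observed 0 are {U1 stuck-at-0, U2 stuck-at-1, U3 stuck-at-0, U4 stuck-at-1, U5 stuck-at-0, U6 stuck-at-0}.
Test 2 (x1=1, x2=0, x3=0, x4=1): fault-free U1=1, U2=0, U3=1, U4=0, U5=1, U6=1 → 1; observed 1. Eliminates U1 stuck-at-0, U2 stuck-at-1, U4 stuck-at-1, U5 stuck-at-0, U6 stuck-at-0.
Only U3 stuck-at-0 is consistent with every test.

U3 stuck-at-0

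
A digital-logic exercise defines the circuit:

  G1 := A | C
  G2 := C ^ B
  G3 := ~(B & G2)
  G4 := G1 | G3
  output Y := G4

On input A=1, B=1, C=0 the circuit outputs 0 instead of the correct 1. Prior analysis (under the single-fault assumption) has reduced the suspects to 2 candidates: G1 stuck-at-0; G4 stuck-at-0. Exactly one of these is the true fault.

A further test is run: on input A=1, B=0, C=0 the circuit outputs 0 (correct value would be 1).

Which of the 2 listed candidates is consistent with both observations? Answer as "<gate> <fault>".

Evaluate each candidate on input A=1, B=0, C=0:
  G1 stuck-at-0: G1=0 [stuck-at-0], G2=0, G3=1, G4=1 → 1 — eliminated
  G4 stuck-at-0: G1=1, G2=0, G3=1, G4=0 [stuck-at-0] → 0 — matches
Only G4 stuck-at-0 reproduces the observed 0.

G4 stuck-at-0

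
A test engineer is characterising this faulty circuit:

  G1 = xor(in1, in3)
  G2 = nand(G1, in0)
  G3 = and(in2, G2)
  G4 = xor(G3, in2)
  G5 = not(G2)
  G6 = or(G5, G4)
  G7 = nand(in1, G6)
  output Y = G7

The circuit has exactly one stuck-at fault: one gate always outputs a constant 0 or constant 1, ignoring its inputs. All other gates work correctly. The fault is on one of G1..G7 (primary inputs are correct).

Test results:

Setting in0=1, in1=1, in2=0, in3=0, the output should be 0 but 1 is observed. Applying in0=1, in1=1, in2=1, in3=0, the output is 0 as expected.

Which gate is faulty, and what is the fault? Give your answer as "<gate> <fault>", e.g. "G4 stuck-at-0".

G5 stuck-at-0

Fault-free values for test 1 (in0=1, in1=1, in2=0, in3=0): G1=1, G2=0, G3=0, G4=0, G5=1, G6=1, G7=0, giving Y=0. Observed 1.
Test 1: faults giving observed 1 are {G1 stuck-at-0, G2 stuck-at-1, G5 stuck-at-0, G6 stuck-at-0, G7 stuck-at-1}.
Test 2 (in0=1, in1=1, in2=1, in3=0): fault-free G1=1, G2=0, G3=0, G4=1, G5=1, G6=1, G7=0 → 0; observed 0. Eliminates G1 stuck-at-0, G2 stuck-at-1, G6 stuck-at-0, G7 stuck-at-1.
Only G5 stuck-at-0 is consistent with every test.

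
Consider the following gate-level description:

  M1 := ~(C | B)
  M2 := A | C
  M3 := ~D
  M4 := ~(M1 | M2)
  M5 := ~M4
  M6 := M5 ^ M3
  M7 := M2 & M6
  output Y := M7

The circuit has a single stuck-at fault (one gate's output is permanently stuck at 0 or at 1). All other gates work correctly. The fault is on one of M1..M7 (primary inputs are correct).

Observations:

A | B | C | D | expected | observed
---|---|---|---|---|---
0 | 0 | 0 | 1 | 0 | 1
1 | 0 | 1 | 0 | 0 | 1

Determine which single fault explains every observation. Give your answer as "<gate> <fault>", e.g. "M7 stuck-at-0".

M7 stuck-at-1

Fault-free values for test 1 (A=0, B=0, C=0, D=1): M1=1, M2=0, M3=0, M4=0, M5=1, M6=1, M7=0, giving Y=0. Observed 1.
Test 1: faults giving observed 1 are {M2 stuck-at-1, M7 stuck-at-1}.
Test 2 (A=1, B=0, C=1, D=0): fault-free M1=0, M2=1, M3=1, M4=0, M5=1, M6=0, M7=0 → 0; observed 1. Eliminates M2 stuck-at-1.
Only M7 stuck-at-1 is consistent with every test.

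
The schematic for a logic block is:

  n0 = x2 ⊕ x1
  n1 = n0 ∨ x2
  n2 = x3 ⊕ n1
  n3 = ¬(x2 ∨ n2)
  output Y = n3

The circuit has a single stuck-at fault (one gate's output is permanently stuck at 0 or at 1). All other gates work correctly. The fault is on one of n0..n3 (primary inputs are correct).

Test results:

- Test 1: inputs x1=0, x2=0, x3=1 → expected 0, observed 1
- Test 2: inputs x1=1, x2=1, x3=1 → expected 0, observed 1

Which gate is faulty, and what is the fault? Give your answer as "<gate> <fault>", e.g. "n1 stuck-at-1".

Fault-free values for test 1 (x1=0, x2=0, x3=1): n0=0, n1=0, n2=1, n3=0, giving Y=0. Observed 1.
Test 1: faults giving observed 1 are {n0 stuck-at-1, n1 stuck-at-1, n2 stuck-at-0, n3 stuck-at-1}.
Test 2 (x1=1, x2=1, x3=1): fault-free n0=0, n1=1, n2=0, n3=0 → 0; observed 1. Eliminates n0 stuck-at-1, n1 stuck-at-1, n2 stuck-at-0.
Only n3 stuck-at-1 is consistent with every test.

n3 stuck-at-1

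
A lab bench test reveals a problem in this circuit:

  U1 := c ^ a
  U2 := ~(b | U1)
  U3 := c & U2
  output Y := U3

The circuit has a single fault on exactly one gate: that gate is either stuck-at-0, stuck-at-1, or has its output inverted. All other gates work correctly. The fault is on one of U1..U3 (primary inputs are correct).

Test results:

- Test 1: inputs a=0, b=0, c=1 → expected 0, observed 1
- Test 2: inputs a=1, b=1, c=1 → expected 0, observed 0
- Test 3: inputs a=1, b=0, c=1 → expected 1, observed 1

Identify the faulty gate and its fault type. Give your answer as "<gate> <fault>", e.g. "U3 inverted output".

Fault-free values for test 1 (a=0, b=0, c=1): U1=1, U2=0, U3=0, giving Y=0. Observed 1.
Test 1: faults giving observed 1 are {U1 stuck-at-0, U1 inverted output, U2 stuck-at-1, U2 inverted output, U3 stuck-at-1, U3 inverted output}.
Test 2 (a=1, b=1, c=1): fault-free U1=0, U2=0, U3=0 → 0; observed 0. Eliminates U2 stuck-at-1, U2 inverted output, U3 stuck-at-1, U3 inverted output.
Test 3 (a=1, b=0, c=1): fault-free U1=0, U2=1, U3=1 → 1; observed 1. Eliminates U1 inverted output.
Only U1 stuck-at-0 is consistent with every test.

U1 stuck-at-0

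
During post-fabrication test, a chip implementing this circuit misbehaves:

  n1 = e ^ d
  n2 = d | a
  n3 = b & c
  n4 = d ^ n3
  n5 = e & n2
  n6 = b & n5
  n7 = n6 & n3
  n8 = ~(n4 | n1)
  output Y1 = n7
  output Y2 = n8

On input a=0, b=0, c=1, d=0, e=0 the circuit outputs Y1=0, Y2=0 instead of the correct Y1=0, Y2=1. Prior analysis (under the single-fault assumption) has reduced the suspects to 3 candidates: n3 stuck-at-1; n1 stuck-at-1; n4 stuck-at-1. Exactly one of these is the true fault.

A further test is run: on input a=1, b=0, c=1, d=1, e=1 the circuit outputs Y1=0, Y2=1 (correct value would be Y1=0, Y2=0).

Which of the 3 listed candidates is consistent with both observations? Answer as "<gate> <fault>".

Evaluate each candidate on input a=1, b=0, c=1, d=1, e=1:
  n3 stuck-at-1: n1=0, n2=1, n3=1 [stuck-at-1], n4=0, n5=1, n6=0, n7=0, n8=1 → Y1=0, Y2=1 — matches
  n1 stuck-at-1: n1=1 [stuck-at-1], n2=1, n3=0, n4=1, n5=1, n6=0, n7=0, n8=0 → Y1=0, Y2=0 — eliminated
  n4 stuck-at-1: n1=0, n2=1, n3=0, n4=1 [stuck-at-1], n5=1, n6=0, n7=0, n8=0 → Y1=0, Y2=0 — eliminated
Only n3 stuck-at-1 reproduces the observed Y1=0, Y2=1.

n3 stuck-at-1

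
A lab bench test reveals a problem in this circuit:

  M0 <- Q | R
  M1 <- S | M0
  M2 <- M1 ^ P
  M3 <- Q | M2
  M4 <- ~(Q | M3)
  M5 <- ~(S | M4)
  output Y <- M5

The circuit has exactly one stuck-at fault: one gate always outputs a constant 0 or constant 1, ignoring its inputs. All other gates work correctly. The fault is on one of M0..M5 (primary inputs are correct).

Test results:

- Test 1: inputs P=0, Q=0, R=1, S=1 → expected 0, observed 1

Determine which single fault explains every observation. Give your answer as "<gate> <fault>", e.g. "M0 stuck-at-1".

Fault-free values for test 1 (P=0, Q=0, R=1, S=1): M0=1, M1=1, M2=1, M3=1, M4=0, M5=0, giving Y=0. Observed 1.
Test 1: faults giving observed 1 are {M5 stuck-at-1}.
Only M5 stuck-at-1 is consistent with every test.

M5 stuck-at-1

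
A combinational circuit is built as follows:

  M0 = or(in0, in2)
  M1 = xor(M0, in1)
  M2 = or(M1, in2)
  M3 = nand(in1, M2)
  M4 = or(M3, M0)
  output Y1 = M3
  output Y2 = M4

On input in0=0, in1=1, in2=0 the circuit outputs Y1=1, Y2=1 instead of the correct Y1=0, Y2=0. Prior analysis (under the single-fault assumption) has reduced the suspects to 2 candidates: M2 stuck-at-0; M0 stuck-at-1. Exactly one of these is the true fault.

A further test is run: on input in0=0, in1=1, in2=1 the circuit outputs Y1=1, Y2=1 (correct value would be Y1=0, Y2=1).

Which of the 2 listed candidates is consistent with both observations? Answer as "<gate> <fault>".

M2 stuck-at-0

Evaluate each candidate on input in0=0, in1=1, in2=1:
  M2 stuck-at-0: M0=1, M1=0, M2=0 [stuck-at-0], M3=1, M4=1 → Y1=1, Y2=1 — matches
  M0 stuck-at-1: M0=1 [stuck-at-1], M1=0, M2=1, M3=0, M4=1 → Y1=0, Y2=1 — eliminated
Only M2 stuck-at-0 reproduces the observed Y1=1, Y2=1.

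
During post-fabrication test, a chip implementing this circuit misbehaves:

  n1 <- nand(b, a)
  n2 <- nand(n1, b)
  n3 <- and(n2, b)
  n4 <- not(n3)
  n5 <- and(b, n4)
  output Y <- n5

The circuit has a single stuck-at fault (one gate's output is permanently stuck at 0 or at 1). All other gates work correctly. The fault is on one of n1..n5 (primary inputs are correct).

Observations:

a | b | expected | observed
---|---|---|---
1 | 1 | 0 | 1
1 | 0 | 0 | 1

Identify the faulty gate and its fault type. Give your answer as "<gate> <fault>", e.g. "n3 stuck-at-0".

n5 stuck-at-1

Fault-free values for test 1 (a=1, b=1): n1=0, n2=1, n3=1, n4=0, n5=0, giving Y=0. Observed 1.
Test 1: faults giving observed 1 are {n1 stuck-at-1, n2 stuck-at-0, n3 stuck-at-0, n4 stuck-at-1, n5 stuck-at-1}.
Test 2 (a=1, b=0): fault-free n1=1, n2=1, n3=0, n4=1, n5=0 → 0; observed 1. Eliminates n1 stuck-at-1, n2 stuck-at-0, n3 stuck-at-0, n4 stuck-at-1.
Only n5 stuck-at-1 is consistent with every test.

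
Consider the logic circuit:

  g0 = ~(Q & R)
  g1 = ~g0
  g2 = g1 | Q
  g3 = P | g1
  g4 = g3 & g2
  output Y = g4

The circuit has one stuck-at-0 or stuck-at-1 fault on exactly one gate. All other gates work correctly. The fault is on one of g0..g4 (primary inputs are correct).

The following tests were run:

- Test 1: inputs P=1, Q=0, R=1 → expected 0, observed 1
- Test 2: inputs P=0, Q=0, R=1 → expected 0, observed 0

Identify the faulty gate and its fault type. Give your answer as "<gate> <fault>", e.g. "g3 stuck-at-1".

Fault-free values for test 1 (P=1, Q=0, R=1): g0=1, g1=0, g2=0, g3=1, g4=0, giving Y=0. Observed 1.
Test 1: faults giving observed 1 are {g0 stuck-at-0, g1 stuck-at-1, g2 stuck-at-1, g4 stuck-at-1}.
Test 2 (P=0, Q=0, R=1): fault-free g0=1, g1=0, g2=0, g3=0, g4=0 → 0; observed 0. Eliminates g0 stuck-at-0, g1 stuck-at-1, g4 stuck-at-1.
Only g2 stuck-at-1 is consistent with every test.

g2 stuck-at-1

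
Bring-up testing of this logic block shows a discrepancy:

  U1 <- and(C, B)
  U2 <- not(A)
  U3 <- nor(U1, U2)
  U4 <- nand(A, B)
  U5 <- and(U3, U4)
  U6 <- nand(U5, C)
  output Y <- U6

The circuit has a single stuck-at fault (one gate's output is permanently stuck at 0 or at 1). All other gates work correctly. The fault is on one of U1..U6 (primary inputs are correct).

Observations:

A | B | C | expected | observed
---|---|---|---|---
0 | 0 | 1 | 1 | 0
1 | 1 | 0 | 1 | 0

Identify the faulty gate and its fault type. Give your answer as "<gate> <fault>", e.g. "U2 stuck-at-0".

Fault-free values for test 1 (A=0, B=0, C=1): U1=0, U2=1, U3=0, U4=1, U5=0, U6=1, giving Y=1. Observed 0.
Test 1: faults giving observed 0 are {U2 stuck-at-0, U3 stuck-at-1, U5 stuck-at-1, U6 stuck-at-0}.
Test 2 (A=1, B=1, C=0): fault-free U1=0, U2=0, U3=1, U4=0, U5=0, U6=1 → 1; observed 0. Eliminates U2 stuck-at-0, U3 stuck-at-1, U5 stuck-at-1.
Only U6 stuck-at-0 is consistent with every test.

U6 stuck-at-0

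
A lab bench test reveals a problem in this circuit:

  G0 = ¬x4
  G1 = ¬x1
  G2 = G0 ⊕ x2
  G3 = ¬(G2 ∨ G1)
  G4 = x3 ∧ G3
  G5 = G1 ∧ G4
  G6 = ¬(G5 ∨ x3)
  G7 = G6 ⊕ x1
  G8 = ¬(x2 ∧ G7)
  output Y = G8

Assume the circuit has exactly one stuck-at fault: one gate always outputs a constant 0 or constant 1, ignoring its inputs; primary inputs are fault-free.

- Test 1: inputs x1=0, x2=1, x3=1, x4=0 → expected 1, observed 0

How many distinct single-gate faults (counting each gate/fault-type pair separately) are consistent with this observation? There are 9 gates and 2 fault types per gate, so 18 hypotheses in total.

3

Fault-free: G0=1, G1=1, G2=0, G3=0, G4=0, G5=0, G6=0, G7=0, G8=1 → 1. Observed 0.
  G0: none of the 2 fault types match ✗
  G1: none of the 2 fault types match ✗
  G2: none of the 2 fault types match ✗
  G3: none of the 2 fault types match ✗
  G4: none of the 2 fault types match ✗
  G5: none of the 2 fault types match ✗
  G6: stuck-at-1 ✓; others ✗
  G7: stuck-at-1 ✓; others ✗
  G8: stuck-at-0 ✓; others ✗
Consistent faults: {G6 stuck-at-1, G7 stuck-at-1, G8 stuck-at-0} — 3 in all.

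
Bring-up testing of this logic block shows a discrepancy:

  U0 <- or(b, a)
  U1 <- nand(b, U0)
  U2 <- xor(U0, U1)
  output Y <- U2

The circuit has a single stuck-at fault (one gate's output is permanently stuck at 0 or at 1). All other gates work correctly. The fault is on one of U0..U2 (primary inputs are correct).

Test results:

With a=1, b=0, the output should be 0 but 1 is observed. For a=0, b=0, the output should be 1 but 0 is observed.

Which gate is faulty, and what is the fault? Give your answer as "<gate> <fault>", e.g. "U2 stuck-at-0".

Fault-free values for test 1 (a=1, b=0): U0=1, U1=1, U2=0, giving Y=0. Observed 1.
Test 1: faults giving observed 1 are {U0 stuck-at-0, U1 stuck-at-0, U2 stuck-at-1}.
Test 2 (a=0, b=0): fault-free U0=0, U1=1, U2=1 → 1; observed 0. Eliminates U0 stuck-at-0, U2 stuck-at-1.
Only U1 stuck-at-0 is consistent with every test.

U1 stuck-at-0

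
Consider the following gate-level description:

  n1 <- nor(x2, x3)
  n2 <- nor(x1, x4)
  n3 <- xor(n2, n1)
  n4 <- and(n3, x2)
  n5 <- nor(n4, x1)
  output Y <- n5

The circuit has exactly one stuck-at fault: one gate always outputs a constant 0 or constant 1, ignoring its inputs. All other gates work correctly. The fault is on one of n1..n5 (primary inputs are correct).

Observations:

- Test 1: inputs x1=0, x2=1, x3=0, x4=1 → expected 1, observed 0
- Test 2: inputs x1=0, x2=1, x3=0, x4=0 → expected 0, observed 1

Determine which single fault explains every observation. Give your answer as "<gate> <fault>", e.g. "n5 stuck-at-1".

n1 stuck-at-1

Fault-free values for test 1 (x1=0, x2=1, x3=0, x4=1): n1=0, n2=0, n3=0, n4=0, n5=1, giving Y=1. Observed 0.
Test 1: faults giving observed 0 are {n1 stuck-at-1, n2 stuck-at-1, n3 stuck-at-1, n4 stuck-at-1, n5 stuck-at-0}.
Test 2 (x1=0, x2=1, x3=0, x4=0): fault-free n1=0, n2=1, n3=1, n4=1, n5=0 → 0; observed 1. Eliminates n2 stuck-at-1, n3 stuck-at-1, n4 stuck-at-1, n5 stuck-at-0.
Only n1 stuck-at-1 is consistent with every test.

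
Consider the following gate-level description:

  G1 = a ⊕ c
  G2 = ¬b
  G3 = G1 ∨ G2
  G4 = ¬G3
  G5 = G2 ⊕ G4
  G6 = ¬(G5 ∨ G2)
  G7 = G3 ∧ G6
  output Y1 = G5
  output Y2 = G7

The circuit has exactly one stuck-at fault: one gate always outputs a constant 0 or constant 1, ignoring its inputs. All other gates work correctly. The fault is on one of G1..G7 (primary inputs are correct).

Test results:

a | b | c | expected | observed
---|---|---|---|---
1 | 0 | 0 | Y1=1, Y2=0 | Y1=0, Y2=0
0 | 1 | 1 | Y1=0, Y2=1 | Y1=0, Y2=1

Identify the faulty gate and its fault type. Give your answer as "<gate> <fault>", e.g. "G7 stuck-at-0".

Fault-free values for test 1 (a=1, b=0, c=0): G1=1, G2=1, G3=1, G4=0, G5=1, G6=0, G7=0, giving Y1=1, Y2=0. Observed Y1=0, Y2=0.
Test 1: faults giving observed Y1=0, Y2=0 are {G3 stuck-at-0, G4 stuck-at-1, G5 stuck-at-0}.
Test 2 (a=0, b=1, c=1): fault-free G1=1, G2=0, G3=1, G4=0, G5=0, G6=1, G7=1 → Y1=0, Y2=1; observed Y1=0, Y2=1. Eliminates G3 stuck-at-0, G4 stuck-at-1.
Only G5 stuck-at-0 is consistent with every test.

G5 stuck-at-0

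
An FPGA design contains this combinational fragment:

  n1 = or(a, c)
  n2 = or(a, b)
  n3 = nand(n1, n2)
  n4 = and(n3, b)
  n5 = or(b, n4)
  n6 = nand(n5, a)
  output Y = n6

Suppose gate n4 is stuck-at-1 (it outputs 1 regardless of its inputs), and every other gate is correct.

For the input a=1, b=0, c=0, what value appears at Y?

0

Propagate with n4 forced: n1=1, n2=1, n3=0, n4=1 [stuck-at-1], n5=1, n6=0.
So Y = 0. (Without the fault it would be 1.)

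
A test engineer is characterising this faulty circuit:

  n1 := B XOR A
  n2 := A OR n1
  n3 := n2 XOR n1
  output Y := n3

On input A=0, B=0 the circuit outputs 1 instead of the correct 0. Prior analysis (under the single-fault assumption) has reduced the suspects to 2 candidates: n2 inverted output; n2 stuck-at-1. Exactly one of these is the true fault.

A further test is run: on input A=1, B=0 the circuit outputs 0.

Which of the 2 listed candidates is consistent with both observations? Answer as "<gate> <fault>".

n2 stuck-at-1

Evaluate each candidate on input A=1, B=0:
  n2 inverted output: n1=1, n2=0 [inverted output], n3=1 → 1 — eliminated
  n2 stuck-at-1: n1=1, n2=1 [stuck-at-1], n3=0 → 0 — matches
Only n2 stuck-at-1 reproduces the observed 0.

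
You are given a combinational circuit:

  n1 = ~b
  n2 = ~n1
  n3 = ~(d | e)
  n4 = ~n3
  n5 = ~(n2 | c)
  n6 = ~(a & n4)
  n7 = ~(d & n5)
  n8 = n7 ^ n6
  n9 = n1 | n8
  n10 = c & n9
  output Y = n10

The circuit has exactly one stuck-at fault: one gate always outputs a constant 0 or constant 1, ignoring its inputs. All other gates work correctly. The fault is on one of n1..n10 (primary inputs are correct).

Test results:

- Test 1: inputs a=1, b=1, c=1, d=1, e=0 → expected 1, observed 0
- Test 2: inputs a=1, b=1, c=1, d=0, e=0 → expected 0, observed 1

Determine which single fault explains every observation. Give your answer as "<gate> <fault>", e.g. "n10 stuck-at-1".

Fault-free values for test 1 (a=1, b=1, c=1, d=1, e=0): n1=0, n2=1, n3=0, n4=1, n5=0, n6=0, n7=1, n8=1, n9=1, n10=1, giving Y=1. Observed 0.
Test 1: faults giving observed 0 are {n3 stuck-at-1, n4 stuck-at-0, n5 stuck-at-1, n6 stuck-at-1, n7 stuck-at-0, n8 stuck-at-0, n9 stuck-at-0, n10 stuck-at-0}.
Test 2 (a=1, b=1, c=1, d=0, e=0): fault-free n1=0, n2=1, n3=1, n4=0, n5=0, n6=1, n7=1, n8=0, n9=0, n10=0 → 0; observed 1. Eliminates n3 stuck-at-1, n4 stuck-at-0, n5 stuck-at-1, n6 stuck-at-1, n8 stuck-at-0, n9 stuck-at-0, n10 stuck-at-0.
Only n7 stuck-at-0 is consistent with every test.

n7 stuck-at-0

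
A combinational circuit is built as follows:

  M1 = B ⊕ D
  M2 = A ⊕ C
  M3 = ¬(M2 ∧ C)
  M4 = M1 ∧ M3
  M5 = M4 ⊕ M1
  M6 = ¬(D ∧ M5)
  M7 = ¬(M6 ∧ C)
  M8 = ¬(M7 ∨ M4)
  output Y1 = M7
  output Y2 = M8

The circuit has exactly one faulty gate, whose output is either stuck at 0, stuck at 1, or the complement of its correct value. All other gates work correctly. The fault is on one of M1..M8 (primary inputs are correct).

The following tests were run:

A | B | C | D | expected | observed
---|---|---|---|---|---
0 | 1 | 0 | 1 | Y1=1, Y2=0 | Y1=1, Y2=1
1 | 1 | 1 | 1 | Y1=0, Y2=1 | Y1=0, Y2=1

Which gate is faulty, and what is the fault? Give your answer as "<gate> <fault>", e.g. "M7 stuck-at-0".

Fault-free values for test 1 (A=0, B=1, C=0, D=1): M1=0, M2=0, M3=1, M4=0, M5=0, M6=1, M7=1, M8=0, giving Y1=1, Y2=0. Observed Y1=1, Y2=1.
Test 1: faults giving observed Y1=1, Y2=1 are {M8 stuck-at-1, M8 inverted output}.
Test 2 (A=1, B=1, C=1, D=1): fault-free M1=0, M2=0, M3=1, M4=0, M5=0, M6=1, M7=0, M8=1 → Y1=0, Y2=1; observed Y1=0, Y2=1. Eliminates M8 inverted output.
Only M8 stuck-at-1 is consistent with every test.

M8 stuck-at-1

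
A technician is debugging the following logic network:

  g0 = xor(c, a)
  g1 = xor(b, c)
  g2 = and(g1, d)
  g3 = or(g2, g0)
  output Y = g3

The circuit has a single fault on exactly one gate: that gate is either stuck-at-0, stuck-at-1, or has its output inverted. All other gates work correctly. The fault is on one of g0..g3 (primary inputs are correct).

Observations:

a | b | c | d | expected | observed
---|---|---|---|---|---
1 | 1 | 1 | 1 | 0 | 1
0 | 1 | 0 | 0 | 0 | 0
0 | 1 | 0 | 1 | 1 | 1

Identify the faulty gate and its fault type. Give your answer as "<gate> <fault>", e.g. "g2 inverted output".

g1 stuck-at-1

Fault-free values for test 1 (a=1, b=1, c=1, d=1): g0=0, g1=0, g2=0, g3=0, giving Y=0. Observed 1.
Test 1: faults giving observed 1 are {g0 stuck-at-1, g0 inverted output, g1 stuck-at-1, g1 inverted output, g2 stuck-at-1, g2 inverted output, g3 stuck-at-1, g3 inverted output}.
Test 2 (a=0, b=1, c=0, d=0): fault-free g0=0, g1=1, g2=0, g3=0 → 0; observed 0. Eliminates g0 stuck-at-1, g0 inverted output, g2 stuck-at-1, g2 inverted output, g3 stuck-at-1, g3 inverted output.
Test 3 (a=0, b=1, c=0, d=1): fault-free g0=0, g1=1, g2=1, g3=1 → 1; observed 1. Eliminates g1 inverted output.
Only g1 stuck-at-1 is consistent with every test.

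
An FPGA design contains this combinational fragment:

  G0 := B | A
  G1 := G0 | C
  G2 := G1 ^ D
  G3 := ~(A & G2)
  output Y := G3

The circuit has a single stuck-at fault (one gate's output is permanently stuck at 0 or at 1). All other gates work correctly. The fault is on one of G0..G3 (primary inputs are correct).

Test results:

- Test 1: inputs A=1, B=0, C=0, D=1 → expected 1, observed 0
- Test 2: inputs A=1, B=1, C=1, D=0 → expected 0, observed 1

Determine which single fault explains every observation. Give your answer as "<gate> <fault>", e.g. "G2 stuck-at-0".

G1 stuck-at-0

Fault-free values for test 1 (A=1, B=0, C=0, D=1): G0=1, G1=1, G2=0, G3=1, giving Y=1. Observed 0.
Test 1: faults giving observed 0 are {G0 stuck-at-0, G1 stuck-at-0, G2 stuck-at-1, G3 stuck-at-0}.
Test 2 (A=1, B=1, C=1, D=0): fault-free G0=1, G1=1, G2=1, G3=0 → 0; observed 1. Eliminates G0 stuck-at-0, G2 stuck-at-1, G3 stuck-at-0.
Only G1 stuck-at-0 is consistent with every test.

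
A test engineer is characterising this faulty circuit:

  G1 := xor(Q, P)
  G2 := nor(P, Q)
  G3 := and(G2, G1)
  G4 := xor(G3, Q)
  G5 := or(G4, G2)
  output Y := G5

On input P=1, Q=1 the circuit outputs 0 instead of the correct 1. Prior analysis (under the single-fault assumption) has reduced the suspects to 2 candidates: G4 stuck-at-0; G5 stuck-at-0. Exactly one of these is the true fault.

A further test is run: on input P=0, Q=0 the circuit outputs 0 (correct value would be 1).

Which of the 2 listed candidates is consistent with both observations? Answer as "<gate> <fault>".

G5 stuck-at-0

Evaluate each candidate on input P=0, Q=0:
  G4 stuck-at-0: G1=0, G2=1, G3=0, G4=0 [stuck-at-0], G5=1 → 1 — eliminated
  G5 stuck-at-0: G1=0, G2=1, G3=0, G4=0, G5=0 [stuck-at-0] → 0 — matches
Only G5 stuck-at-0 reproduces the observed 0.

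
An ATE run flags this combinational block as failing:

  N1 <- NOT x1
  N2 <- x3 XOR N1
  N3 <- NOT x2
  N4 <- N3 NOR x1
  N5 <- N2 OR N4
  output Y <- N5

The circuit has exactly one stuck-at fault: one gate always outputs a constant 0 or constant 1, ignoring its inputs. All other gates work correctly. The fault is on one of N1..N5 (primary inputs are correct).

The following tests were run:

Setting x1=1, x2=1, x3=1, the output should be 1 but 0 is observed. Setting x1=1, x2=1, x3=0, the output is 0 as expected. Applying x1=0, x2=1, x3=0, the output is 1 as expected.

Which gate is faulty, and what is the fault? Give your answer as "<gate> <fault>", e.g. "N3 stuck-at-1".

N2 stuck-at-0

Fault-free values for test 1 (x1=1, x2=1, x3=1): N1=0, N2=1, N3=0, N4=0, N5=1, giving Y=1. Observed 0.
Test 1: faults giving observed 0 are {N1 stuck-at-1, N2 stuck-at-0, N5 stuck-at-0}.
Test 2 (x1=1, x2=1, x3=0): fault-free N1=0, N2=0, N3=0, N4=0, N5=0 → 0; observed 0. Eliminates N1 stuck-at-1.
Test 3 (x1=0, x2=1, x3=0): fault-free N1=1, N2=1, N3=0, N4=1, N5=1 → 1; observed 1. Eliminates N5 stuck-at-0.
Only N2 stuck-at-0 is consistent with every test.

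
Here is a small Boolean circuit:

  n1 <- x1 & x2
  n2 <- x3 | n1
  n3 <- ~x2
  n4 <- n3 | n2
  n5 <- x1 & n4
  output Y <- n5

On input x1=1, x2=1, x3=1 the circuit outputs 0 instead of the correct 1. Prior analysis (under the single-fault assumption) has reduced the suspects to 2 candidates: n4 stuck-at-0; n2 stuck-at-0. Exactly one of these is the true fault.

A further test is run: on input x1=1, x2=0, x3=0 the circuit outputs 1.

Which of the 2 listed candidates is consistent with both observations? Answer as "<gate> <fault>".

Evaluate each candidate on input x1=1, x2=0, x3=0:
  n4 stuck-at-0: n1=0, n2=0, n3=1, n4=0 [stuck-at-0], n5=0 → 0 — eliminated
  n2 stuck-at-0: n1=0, n2=0 [stuck-at-0], n3=1, n4=1, n5=1 → 1 — matches
Only n2 stuck-at-0 reproduces the observed 1.

n2 stuck-at-0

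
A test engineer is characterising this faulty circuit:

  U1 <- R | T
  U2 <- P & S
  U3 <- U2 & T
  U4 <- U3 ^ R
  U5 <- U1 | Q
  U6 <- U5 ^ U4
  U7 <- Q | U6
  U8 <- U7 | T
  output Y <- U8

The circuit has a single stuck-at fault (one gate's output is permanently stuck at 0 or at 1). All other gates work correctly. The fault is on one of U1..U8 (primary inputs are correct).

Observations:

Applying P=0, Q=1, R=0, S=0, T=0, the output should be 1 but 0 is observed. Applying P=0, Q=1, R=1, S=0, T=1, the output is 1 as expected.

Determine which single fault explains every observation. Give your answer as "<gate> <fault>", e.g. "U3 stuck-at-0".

Fault-free values for test 1 (P=0, Q=1, R=0, S=0, T=0): U1=0, U2=0, U3=0, U4=0, U5=1, U6=1, U7=1, U8=1, giving Y=1. Observed 0.
Test 1: faults giving observed 0 are {U7 stuck-at-0, U8 stuck-at-0}.
Test 2 (P=0, Q=1, R=1, S=0, T=1): fault-free U1=1, U2=0, U3=0, U4=1, U5=1, U6=0, U7=1, U8=1 → 1; observed 1. Eliminates U8 stuck-at-0.
Only U7 stuck-at-0 is consistent with every test.

U7 stuck-at-0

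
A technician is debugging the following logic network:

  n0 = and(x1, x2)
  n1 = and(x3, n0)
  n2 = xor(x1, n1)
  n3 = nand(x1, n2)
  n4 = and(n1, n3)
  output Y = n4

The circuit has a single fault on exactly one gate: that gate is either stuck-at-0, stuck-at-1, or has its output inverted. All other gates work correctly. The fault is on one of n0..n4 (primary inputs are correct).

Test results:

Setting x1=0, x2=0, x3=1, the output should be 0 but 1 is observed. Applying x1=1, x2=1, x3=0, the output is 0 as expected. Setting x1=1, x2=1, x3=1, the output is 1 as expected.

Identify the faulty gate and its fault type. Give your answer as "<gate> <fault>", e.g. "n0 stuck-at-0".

n0 stuck-at-1

Fault-free values for test 1 (x1=0, x2=0, x3=1): n0=0, n1=0, n2=0, n3=1, n4=0, giving Y=0. Observed 1.
Test 1: faults giving observed 1 are {n0 stuck-at-1, n0 inverted output, n1 stuck-at-1, n1 inverted output, n4 stuck-at-1, n4 inverted output}.
Test 2 (x1=1, x2=1, x3=0): fault-free n0=1, n1=0, n2=1, n3=0, n4=0 → 0; observed 0. Eliminates n1 stuck-at-1, n1 inverted output, n4 stuck-at-1, n4 inverted output.
Test 3 (x1=1, x2=1, x3=1): fault-free n0=1, n1=1, n2=0, n3=1, n4=1 → 1; observed 1. Eliminates n0 inverted output.
Only n0 stuck-at-1 is consistent with every test.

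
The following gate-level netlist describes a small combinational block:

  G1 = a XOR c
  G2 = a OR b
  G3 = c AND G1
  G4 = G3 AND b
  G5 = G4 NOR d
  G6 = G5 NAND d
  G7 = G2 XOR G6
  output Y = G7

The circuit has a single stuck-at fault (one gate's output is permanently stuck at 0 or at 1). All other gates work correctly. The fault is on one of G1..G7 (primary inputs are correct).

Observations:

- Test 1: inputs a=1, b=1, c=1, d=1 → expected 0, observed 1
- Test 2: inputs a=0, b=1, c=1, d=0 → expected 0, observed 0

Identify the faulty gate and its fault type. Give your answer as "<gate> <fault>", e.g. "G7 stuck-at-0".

Fault-free values for test 1 (a=1, b=1, c=1, d=1): G1=0, G2=1, G3=0, G4=0, G5=0, G6=1, G7=0, giving Y=0. Observed 1.
Test 1: faults giving observed 1 are {G2 stuck-at-0, G5 stuck-at-1, G6 stuck-at-0, G7 stuck-at-1}.
Test 2 (a=0, b=1, c=1, d=0): fault-free G1=1, G2=1, G3=1, G4=1, G5=0, G6=1, G7=0 → 0; observed 0. Eliminates G2 stuck-at-0, G6 stuck-at-0, G7 stuck-at-1.
Only G5 stuck-at-1 is consistent with every test.

G5 stuck-at-1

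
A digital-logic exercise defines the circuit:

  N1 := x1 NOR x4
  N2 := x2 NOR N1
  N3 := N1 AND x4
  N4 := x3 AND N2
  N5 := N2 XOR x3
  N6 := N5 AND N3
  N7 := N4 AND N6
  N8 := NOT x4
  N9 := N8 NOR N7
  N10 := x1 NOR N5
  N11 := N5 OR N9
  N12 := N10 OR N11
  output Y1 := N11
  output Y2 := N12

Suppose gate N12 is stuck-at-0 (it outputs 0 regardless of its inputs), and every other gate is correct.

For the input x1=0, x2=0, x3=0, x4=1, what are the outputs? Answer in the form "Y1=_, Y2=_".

Propagate with N12 forced: N1=0, N2=1, N3=0, N4=0, N5=1, N6=0, N7=0, N8=0, N9=1, N10=0, N11=1, N12=0 [stuck-at-0].
So the outputs are Y1=1, Y2=0. (Without the fault they would be Y1=1, Y2=1.)

Y1=1, Y2=0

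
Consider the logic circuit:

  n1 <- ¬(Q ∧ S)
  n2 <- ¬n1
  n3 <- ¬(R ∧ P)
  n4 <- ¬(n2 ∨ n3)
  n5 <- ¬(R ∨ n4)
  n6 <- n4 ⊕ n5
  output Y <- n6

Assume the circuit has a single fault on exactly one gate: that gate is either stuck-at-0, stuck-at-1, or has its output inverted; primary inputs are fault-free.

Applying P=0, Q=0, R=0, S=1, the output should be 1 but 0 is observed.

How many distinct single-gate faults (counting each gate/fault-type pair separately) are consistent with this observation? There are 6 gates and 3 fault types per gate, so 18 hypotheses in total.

4

Fault-free: n1=1, n2=0, n3=1, n4=0, n5=1, n6=1 → 1. Observed 0.
  n1: none of the 3 fault types match ✗
  n2: none of the 3 fault types match ✗
  n3: none of the 3 fault types match ✗
  n4: none of the 3 fault types match ✗
  n5: stuck-at-0, inverted output ✓; others ✗
  n6: stuck-at-0, inverted output ✓; others ✗
Consistent faults: {n5 stuck-at-0, n5 inverted output, n6 stuck-at-0, n6 inverted output} — 4 in all.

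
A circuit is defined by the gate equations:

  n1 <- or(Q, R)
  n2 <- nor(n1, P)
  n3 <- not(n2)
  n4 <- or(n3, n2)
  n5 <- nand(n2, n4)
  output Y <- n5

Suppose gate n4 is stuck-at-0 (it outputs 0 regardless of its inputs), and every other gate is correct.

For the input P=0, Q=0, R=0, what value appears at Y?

1

Propagate with n4 forced: n1=0, n2=1, n3=0, n4=0 [stuck-at-0], n5=1.
So Y = 1. (Without the fault it would be 0.)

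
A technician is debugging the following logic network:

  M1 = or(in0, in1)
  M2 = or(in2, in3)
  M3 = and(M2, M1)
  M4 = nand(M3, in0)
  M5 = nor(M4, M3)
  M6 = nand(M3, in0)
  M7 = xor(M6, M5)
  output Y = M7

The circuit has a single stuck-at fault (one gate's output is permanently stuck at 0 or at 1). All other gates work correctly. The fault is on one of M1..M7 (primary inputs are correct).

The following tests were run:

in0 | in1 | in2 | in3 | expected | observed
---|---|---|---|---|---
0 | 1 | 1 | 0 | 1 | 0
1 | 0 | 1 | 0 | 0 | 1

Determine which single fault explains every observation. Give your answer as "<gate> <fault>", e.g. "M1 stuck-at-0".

M5 stuck-at-1

Fault-free values for test 1 (in0=0, in1=1, in2=1, in3=0): M1=1, M2=1, M3=1, M4=1, M5=0, M6=1, M7=1, giving Y=1. Observed 0.
Test 1: faults giving observed 0 are {M5 stuck-at-1, M6 stuck-at-0, M7 stuck-at-0}.
Test 2 (in0=1, in1=0, in2=1, in3=0): fault-free M1=1, M2=1, M3=1, M4=0, M5=0, M6=0, M7=0 → 0; observed 1. Eliminates M6 stuck-at-0, M7 stuck-at-0.
Only M5 stuck-at-1 is consistent with every test.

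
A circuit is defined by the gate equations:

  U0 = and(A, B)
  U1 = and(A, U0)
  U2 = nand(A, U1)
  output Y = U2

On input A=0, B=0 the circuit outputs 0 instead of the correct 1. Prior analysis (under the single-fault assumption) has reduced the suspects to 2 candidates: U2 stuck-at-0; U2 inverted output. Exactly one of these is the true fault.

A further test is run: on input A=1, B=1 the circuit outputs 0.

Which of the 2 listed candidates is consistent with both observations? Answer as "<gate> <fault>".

Evaluate each candidate on input A=1, B=1:
  U2 stuck-at-0: U0=1, U1=1, U2=0 [stuck-at-0] → 0 — matches
  U2 inverted output: U0=1, U1=1, U2=1 [inverted output] → 1 — eliminated
Only U2 stuck-at-0 reproduces the observed 0.

U2 stuck-at-0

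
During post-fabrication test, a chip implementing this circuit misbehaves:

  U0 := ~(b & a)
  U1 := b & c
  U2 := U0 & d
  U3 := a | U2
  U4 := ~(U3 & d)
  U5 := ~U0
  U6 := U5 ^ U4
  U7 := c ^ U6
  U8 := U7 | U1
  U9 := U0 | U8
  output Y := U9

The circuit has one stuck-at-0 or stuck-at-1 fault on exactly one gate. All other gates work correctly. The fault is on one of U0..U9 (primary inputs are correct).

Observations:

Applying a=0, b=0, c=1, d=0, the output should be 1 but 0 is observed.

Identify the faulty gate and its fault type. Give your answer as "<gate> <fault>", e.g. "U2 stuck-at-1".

Fault-free values for test 1 (a=0, b=0, c=1, d=0): U0=1, U1=0, U2=0, U3=0, U4=1, U5=0, U6=1, U7=0, U8=0, U9=1, giving Y=1. Observed 0.
Test 1: faults giving observed 0 are {U9 stuck-at-0}.
Only U9 stuck-at-0 is consistent with every test.

U9 stuck-at-0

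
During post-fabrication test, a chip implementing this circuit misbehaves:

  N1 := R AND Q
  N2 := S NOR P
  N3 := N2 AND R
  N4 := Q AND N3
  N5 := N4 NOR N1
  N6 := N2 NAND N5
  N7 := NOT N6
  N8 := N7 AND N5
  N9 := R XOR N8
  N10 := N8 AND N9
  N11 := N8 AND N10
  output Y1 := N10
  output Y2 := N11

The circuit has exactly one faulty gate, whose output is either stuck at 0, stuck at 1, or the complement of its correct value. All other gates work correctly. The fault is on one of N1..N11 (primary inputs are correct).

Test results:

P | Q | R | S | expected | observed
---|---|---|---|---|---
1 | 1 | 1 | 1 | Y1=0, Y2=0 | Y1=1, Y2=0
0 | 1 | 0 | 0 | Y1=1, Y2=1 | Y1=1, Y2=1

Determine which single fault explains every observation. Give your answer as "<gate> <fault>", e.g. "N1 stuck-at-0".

N10 stuck-at-1

Fault-free values for test 1 (P=1, Q=1, R=1, S=1): N1=1, N2=0, N3=0, N4=0, N5=0, N6=1, N7=0, N8=0, N9=1, N10=0, N11=0, giving Y1=0, Y2=0. Observed Y1=1, Y2=0.
Test 1: faults giving observed Y1=1, Y2=0 are {N10 stuck-at-1, N10 inverted output}.
Test 2 (P=0, Q=1, R=0, S=0): fault-free N1=0, N2=1, N3=0, N4=0, N5=1, N6=0, N7=1, N8=1, N9=1, N10=1, N11=1 → Y1=1, Y2=1; observed Y1=1, Y2=1. Eliminates N10 inverted output.
Only N10 stuck-at-1 is consistent with every test.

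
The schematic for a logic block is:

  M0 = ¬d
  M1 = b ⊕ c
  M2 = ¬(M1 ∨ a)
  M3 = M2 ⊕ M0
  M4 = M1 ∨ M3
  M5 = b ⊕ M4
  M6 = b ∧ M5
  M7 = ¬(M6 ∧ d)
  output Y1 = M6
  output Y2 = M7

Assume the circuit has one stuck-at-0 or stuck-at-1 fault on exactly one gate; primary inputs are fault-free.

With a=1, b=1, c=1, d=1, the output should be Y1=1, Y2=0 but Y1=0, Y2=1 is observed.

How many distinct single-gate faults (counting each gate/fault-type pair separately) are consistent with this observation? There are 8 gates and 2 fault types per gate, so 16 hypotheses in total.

Fault-free: M0=0, M1=0, M2=0, M3=0, M4=0, M5=1, M6=1, M7=0 → Y1=1, Y2=0. Observed Y1=0, Y2=1.
  M0: stuck-at-1 ✓; others ✗
  M1: stuck-at-1 ✓; others ✗
  M2: stuck-at-1 ✓; others ✗
  M3: stuck-at-1 ✓; others ✗
  M4: stuck-at-1 ✓; others ✗
  M5: stuck-at-0 ✓; others ✗
  M6: stuck-at-0 ✓; others ✗
  M7: none of the 2 fault types match ✗
Consistent faults: {M0 stuck-at-1, M1 stuck-at-1, M2 stuck-at-1, M3 stuck-at-1, M4 stuck-at-1, M5 stuck-at-0, M6 stuck-at-0} — 7 in all.

7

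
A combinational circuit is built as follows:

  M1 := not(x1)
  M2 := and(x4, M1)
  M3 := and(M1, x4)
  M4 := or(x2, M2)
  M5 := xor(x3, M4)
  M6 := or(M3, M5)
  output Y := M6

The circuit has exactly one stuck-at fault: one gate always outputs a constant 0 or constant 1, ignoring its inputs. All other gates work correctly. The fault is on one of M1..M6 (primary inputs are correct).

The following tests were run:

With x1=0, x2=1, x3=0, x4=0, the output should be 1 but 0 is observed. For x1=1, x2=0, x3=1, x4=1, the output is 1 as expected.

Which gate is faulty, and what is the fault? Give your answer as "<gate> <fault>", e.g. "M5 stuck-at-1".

Fault-free values for test 1 (x1=0, x2=1, x3=0, x4=0): M1=1, M2=0, M3=0, M4=1, M5=1, M6=1, giving Y=1. Observed 0.
Test 1: faults giving observed 0 are {M4 stuck-at-0, M5 stuck-at-0, M6 stuck-at-0}.
Test 2 (x1=1, x2=0, x3=1, x4=1): fault-free M1=0, M2=0, M3=0, M4=0, M5=1, M6=1 → 1; observed 1. Eliminates M5 stuck-at-0, M6 stuck-at-0.
Only M4 stuck-at-0 is consistent with every test.

M4 stuck-at-0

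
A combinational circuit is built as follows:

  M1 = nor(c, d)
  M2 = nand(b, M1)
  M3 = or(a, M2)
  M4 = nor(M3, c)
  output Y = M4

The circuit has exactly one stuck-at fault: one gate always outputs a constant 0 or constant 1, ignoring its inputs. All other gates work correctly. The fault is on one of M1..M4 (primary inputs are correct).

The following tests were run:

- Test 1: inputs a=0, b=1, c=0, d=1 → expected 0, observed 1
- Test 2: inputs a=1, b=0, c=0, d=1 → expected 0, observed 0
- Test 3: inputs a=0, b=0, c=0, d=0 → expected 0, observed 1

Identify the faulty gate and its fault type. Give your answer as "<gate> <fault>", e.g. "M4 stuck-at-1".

M2 stuck-at-0

Fault-free values for test 1 (a=0, b=1, c=0, d=1): M1=0, M2=1, M3=1, M4=0, giving Y=0. Observed 1.
Test 1: faults giving observed 1 are {M1 stuck-at-1, M2 stuck-at-0, M3 stuck-at-0, M4 stuck-at-1}.
Test 2 (a=1, b=0, c=0, d=1): fault-free M1=0, M2=1, M3=1, M4=0 → 0; observed 0. Eliminates M3 stuck-at-0, M4 stuck-at-1.
Test 3 (a=0, b=0, c=0, d=0): fault-free M1=1, M2=1, M3=1, M4=0 → 0; observed 1. Eliminates M1 stuck-at-1.
Only M2 stuck-at-0 is consistent with every test.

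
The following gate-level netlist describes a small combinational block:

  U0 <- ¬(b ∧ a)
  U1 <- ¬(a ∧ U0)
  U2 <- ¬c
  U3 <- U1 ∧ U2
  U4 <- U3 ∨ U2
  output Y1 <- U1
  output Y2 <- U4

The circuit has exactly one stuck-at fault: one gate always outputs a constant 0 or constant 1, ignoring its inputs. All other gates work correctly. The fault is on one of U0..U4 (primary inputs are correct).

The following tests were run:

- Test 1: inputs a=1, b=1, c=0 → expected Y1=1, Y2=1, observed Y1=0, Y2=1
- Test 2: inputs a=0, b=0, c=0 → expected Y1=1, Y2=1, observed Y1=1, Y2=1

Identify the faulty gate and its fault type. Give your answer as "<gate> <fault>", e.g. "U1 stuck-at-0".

U0 stuck-at-1

Fault-free values for test 1 (a=1, b=1, c=0): U0=0, U1=1, U2=1, U3=1, U4=1, giving Y1=1, Y2=1. Observed Y1=0, Y2=1.
Test 1: faults giving observed Y1=0, Y2=1 are {U0 stuck-at-1, U1 stuck-at-0}.
Test 2 (a=0, b=0, c=0): fault-free U0=1, U1=1, U2=1, U3=1, U4=1 → Y1=1, Y2=1; observed Y1=1, Y2=1. Eliminates U1 stuck-at-0.
Only U0 stuck-at-1 is consistent with every test.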